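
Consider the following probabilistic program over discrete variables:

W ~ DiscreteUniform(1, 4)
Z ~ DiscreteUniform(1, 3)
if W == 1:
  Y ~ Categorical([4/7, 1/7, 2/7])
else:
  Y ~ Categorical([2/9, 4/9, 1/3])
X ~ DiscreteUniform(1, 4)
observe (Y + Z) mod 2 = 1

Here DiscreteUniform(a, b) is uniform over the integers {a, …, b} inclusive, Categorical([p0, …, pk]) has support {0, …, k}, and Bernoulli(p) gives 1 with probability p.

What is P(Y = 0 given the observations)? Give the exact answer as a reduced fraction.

P(Y = 0 | obs) = 52/137

Enumerate traces; 80 have nonzero weight after conditioning:
  (W=1, Z=1, Y=0, X=1) weight 1/84
  (W=1, Z=1, Y=0, X=2) weight 1/84
  (W=1, Z=1, Y=0, X=3) weight 1/84
  (W=1, Z=1, Y=0, X=4) weight 1/84
  (W=1, Z=1, Y=2, X=1) weight 1/168
  (W=1, Z=1, Y=2, X=2) weight 1/168
  (W=1, Z=1, Y=2, X=3) weight 1/168
  (W=1, Z=1, Y=2, X=4) weight 1/168
  (W=1, Z=2, Y=1, X=1) weight 1/336
  … 71 more
Group by Y:
  weight(Y=0) = 13/63
  weight(Y=1) = 31/252
  weight(Y=2) = 3/14
Total weight = 13/63 + 31/252 + 3/14 = 137/252
P(Y=0 | obs) = 13/63 / 137/252 = 52/137
P(Y=1 | obs) = 31/252 / 137/252 = 31/137
P(Y=2 | obs) = 3/14 / 137/252 = 54/137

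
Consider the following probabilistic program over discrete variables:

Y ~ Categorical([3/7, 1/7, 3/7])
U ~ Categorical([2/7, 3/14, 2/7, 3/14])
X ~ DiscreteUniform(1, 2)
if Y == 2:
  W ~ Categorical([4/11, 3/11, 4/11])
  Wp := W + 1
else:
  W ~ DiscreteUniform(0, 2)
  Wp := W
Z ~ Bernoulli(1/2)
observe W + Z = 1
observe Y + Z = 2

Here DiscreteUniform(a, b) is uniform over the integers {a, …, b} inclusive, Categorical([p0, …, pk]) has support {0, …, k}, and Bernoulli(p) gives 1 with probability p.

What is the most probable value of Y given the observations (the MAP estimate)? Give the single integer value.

Enumerate traces; 16 have nonzero weight after conditioning:
  (Y=1, U=0, X=1, W=0, Z=1) weight 1/294
  (Y=1, U=0, X=2, W=0, Z=1) weight 1/294
  (Y=1, U=1, X=1, W=0, Z=1) weight 1/392
  (Y=1, U=1, X=2, W=0, Z=1) weight 1/392
  (Y=1, U=2, X=1, W=0, Z=1) weight 1/294
  (Y=1, U=2, X=2, W=0, Z=1) weight 1/294
  (Y=1, U=3, X=1, W=0, Z=1) weight 1/392
  (Y=1, U=3, X=2, W=0, Z=1) weight 1/392
  (Y=2, U=0, X=1, W=1, Z=0) weight 9/1078
  … 7 more
Group by Y:
  weight(Y=1) = 1/42
  weight(Y=2) = 9/154
Total weight = 1/42 + 9/154 = 19/231
P(Y=1 | obs) = 1/42 / 19/231 = 11/38
P(Y=2 | obs) = 9/154 / 19/231 = 27/38
argmax = 2

argmax_v P(Y = v | obs) = 2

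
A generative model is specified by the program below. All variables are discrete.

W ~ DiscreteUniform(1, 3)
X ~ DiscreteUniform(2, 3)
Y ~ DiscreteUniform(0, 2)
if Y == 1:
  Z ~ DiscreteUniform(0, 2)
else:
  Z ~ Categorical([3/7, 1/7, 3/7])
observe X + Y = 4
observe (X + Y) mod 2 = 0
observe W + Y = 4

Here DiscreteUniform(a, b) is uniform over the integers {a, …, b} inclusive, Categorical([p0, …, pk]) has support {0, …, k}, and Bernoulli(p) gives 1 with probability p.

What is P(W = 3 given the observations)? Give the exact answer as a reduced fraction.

Enumerate traces; 6 have nonzero weight after conditioning:
  (W=2, X=2, Y=2, Z=0) weight 1/42
  (W=2, X=2, Y=2, Z=1) weight 1/126
  (W=2, X=2, Y=2, Z=2) weight 1/42
  (W=3, X=3, Y=1, Z=0) weight 1/54
  (W=3, X=3, Y=1, Z=1) weight 1/54
  (W=3, X=3, Y=1, Z=2) weight 1/54
Group by W:
  weight(W=2) = 1/18
  weight(W=3) = 1/18
Total weight = 1/18 + 1/18 = 1/9
P(W=2 | obs) = 1/18 / 1/9 = 1/2
P(W=3 | obs) = 1/18 / 1/9 = 1/2

P(W = 3 | obs) = 1/2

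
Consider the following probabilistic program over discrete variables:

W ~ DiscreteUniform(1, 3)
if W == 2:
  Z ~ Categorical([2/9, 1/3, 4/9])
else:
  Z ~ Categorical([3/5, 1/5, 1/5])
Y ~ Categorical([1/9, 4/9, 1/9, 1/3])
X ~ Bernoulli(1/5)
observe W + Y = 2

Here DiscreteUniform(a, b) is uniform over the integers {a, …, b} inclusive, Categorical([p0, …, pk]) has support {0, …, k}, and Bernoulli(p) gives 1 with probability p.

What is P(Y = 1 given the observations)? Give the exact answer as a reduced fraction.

P(Y = 1 | obs) = 4/5

Enumerate traces; 12 have nonzero weight after conditioning:
  (W=1, Z=0, Y=1, X=0) weight 16/225
  (W=1, Z=0, Y=1, X=1) weight 4/225
  (W=1, Z=1, Y=1, X=0) weight 16/675
  (W=1, Z=1, Y=1, X=1) weight 4/675
  (W=1, Z=2, Y=1, X=0) weight 16/675
  (W=1, Z=2, Y=1, X=1) weight 4/675
  (W=2, Z=0, Y=0, X=0) weight 8/1215
  (W=2, Z=0, Y=0, X=1) weight 2/1215
  … 4 more
Group by Y:
  weight(Y=0) = 1/27
  weight(Y=1) = 4/27
Total weight = 1/27 + 4/27 = 5/27
P(Y=0 | obs) = 1/27 / 5/27 = 1/5
P(Y=1 | obs) = 4/27 / 5/27 = 4/5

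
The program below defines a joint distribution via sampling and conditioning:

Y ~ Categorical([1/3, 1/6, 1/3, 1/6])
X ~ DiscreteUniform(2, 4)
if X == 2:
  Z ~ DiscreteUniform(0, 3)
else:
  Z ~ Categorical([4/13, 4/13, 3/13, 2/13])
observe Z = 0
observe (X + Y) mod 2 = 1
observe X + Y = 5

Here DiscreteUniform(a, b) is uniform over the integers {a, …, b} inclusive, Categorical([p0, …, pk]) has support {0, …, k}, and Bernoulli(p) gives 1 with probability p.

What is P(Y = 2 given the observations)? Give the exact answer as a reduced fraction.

Enumerate traces; 3 have nonzero weight after conditioning:
  (Y=1, X=4, Z=0) weight 2/117
  (Y=2, X=3, Z=0) weight 4/117
  (Y=3, X=2, Z=0) weight 1/72
Group by Y:
  weight(Y=1) = 2/117
  weight(Y=2) = 4/117
  weight(Y=3) = 1/72
Total weight = 2/117 + 4/117 + 1/72 = 61/936
P(Y=1 | obs) = 2/117 / 61/936 = 16/61
P(Y=2 | obs) = 4/117 / 61/936 = 32/61
P(Y=3 | obs) = 1/72 / 61/936 = 13/61

P(Y = 2 | obs) = 32/61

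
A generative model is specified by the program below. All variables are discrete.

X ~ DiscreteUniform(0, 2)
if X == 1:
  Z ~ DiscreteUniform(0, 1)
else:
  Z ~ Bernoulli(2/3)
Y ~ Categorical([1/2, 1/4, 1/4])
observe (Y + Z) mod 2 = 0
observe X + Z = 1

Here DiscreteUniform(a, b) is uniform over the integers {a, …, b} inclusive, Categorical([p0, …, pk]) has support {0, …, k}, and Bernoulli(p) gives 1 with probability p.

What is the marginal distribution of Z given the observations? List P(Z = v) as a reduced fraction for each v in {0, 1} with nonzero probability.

P(Z=0) = 9/13, P(Z=1) = 4/13

Enumerate traces; 3 have nonzero weight after conditioning:
  (X=0, Z=1, Y=1) weight 1/18
  (X=1, Z=0, Y=0) weight 1/12
  (X=1, Z=0, Y=2) weight 1/24
Group by Z:
  weight(Z=0) = 1/8
  weight(Z=1) = 1/18
Total weight = 1/8 + 1/18 = 13/72
P(Z=0 | obs) = 1/8 / 13/72 = 9/13
P(Z=1 | obs) = 1/18 / 13/72 = 4/13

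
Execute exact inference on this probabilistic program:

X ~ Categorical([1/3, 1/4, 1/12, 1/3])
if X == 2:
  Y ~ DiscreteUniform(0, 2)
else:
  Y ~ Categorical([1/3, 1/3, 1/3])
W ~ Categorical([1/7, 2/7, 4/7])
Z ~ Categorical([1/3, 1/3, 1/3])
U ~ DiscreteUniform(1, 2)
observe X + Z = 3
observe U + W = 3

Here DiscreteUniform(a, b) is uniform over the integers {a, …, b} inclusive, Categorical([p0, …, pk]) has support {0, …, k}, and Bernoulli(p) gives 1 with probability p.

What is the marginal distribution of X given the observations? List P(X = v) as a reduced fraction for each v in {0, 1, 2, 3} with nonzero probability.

Enumerate traces; 18 have nonzero weight after conditioning:
  (X=1, Y=0, W=1, Z=2, U=2) weight 1/252
  (X=1, Y=0, W=2, Z=2, U=1) weight 1/126
  (X=1, Y=1, W=1, Z=2, U=2) weight 1/252
  (X=1, Y=1, W=2, Z=2, U=1) weight 1/126
  (X=1, Y=2, W=1, Z=2, U=2) weight 1/252
  (X=1, Y=2, W=2, Z=2, U=1) weight 1/126
  (X=2, Y=0, W=1, Z=1, U=2) weight 1/756
  (X=2, Y=0, W=2, Z=1, U=1) weight 1/378
  (X=3, Y=0, W=1, Z=0, U=2) weight 1/189
  … 9 more
Group by X:
  weight(X=1) = 1/28
  weight(X=2) = 1/84
  weight(X=3) = 1/21
Total weight = 1/28 + 1/84 + 1/21 = 2/21
P(X=1 | obs) = 1/28 / 2/21 = 3/8
P(X=2 | obs) = 1/84 / 2/21 = 1/8
P(X=3 | obs) = 1/21 / 2/21 = 1/2

P(X=1) = 3/8, P(X=2) = 1/8, P(X=3) = 1/2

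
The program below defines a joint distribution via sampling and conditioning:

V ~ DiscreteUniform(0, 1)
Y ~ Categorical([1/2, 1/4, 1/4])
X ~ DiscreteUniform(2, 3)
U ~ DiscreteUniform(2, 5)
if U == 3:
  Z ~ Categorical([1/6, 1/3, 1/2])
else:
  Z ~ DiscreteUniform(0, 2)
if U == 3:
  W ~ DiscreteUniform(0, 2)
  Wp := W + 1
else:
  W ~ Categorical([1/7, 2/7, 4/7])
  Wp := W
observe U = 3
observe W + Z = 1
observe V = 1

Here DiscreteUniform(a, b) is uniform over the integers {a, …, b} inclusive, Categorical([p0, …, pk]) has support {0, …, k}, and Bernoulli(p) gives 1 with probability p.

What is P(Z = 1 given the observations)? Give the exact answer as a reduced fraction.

P(Z = 1 | obs) = 2/3

Enumerate traces; 12 have nonzero weight after conditioning:
  (V=1, Y=0, X=2, U=3, Z=0, W=1) weight 1/576
  (V=1, Y=0, X=2, U=3, Z=1, W=0) weight 1/288
  (V=1, Y=0, X=3, U=3, Z=0, W=1) weight 1/576
  (V=1, Y=0, X=3, U=3, Z=1, W=0) weight 1/288
  (V=1, Y=1, X=2, U=3, Z=0, W=1) weight 1/1152
  (V=1, Y=1, X=2, U=3, Z=1, W=0) weight 1/576
  (V=1, Y=1, X=3, U=3, Z=0, W=1) weight 1/1152
  (V=1, Y=1, X=3, U=3, Z=1, W=0) weight 1/576
  … 4 more
Group by Z:
  weight(Z=0) = 1/144
  weight(Z=1) = 1/72
Total weight = 1/144 + 1/72 = 1/48
P(Z=0 | obs) = 1/144 / 1/48 = 1/3
P(Z=1 | obs) = 1/72 / 1/48 = 2/3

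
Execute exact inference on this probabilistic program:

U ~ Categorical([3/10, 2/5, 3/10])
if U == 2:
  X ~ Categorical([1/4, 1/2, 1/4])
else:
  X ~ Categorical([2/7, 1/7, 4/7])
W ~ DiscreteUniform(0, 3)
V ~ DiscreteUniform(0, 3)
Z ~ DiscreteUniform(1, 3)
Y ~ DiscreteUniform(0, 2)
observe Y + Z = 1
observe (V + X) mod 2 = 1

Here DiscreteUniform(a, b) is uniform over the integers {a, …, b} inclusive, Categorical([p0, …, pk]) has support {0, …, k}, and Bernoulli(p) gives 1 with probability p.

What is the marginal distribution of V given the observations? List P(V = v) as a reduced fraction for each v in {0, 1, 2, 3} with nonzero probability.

Enumerate traces; 72 have nonzero weight after conditioning:
  (U=0, X=0, W=0, V=1, Z=1, Y=0) weight 1/1680
  (U=0, X=0, W=0, V=3, Z=1, Y=0) weight 1/1680
  (U=0, X=0, W=1, V=1, Z=1, Y=0) weight 1/1680
  (U=0, X=0, W=1, V=3, Z=1, Y=0) weight 1/1680
  (U=0, X=0, W=2, V=1, Z=1, Y=0) weight 1/1680
  (U=0, X=0, W=2, V=3, Z=1, Y=0) weight 1/1680
  (U=0, X=0, W=3, V=1, Z=1, Y=0) weight 1/1680
  (U=0, X=0, W=3, V=3, Z=1, Y=0) weight 1/1680
  (U=0, X=1, W=0, V=0, Z=1, Y=0) weight 1/3360
  (U=0, X=1, W=0, V=2, Z=1, Y=0) weight 1/3360
  … 62 more
Group by V:
  weight(V=0) = 1/144
  weight(V=1) = 1/48
  weight(V=2) = 1/144
  weight(V=3) = 1/48
Total weight = 1/144 + 1/48 + 1/144 + 1/48 = 1/18
P(V=0 | obs) = 1/144 / 1/18 = 1/8
P(V=1 | obs) = 1/48 / 1/18 = 3/8
P(V=2 | obs) = 1/144 / 1/18 = 1/8
P(V=3 | obs) = 1/48 / 1/18 = 3/8

P(V=0) = 1/8, P(V=1) = 3/8, P(V=2) = 1/8, P(V=3) = 3/8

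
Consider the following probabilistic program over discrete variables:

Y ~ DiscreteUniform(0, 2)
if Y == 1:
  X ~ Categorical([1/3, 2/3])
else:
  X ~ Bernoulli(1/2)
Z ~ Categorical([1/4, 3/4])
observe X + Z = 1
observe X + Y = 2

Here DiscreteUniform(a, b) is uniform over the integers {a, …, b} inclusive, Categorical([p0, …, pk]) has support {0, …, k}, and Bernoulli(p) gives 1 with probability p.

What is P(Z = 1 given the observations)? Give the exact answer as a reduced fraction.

Enumerate traces; 2 have nonzero weight after conditioning:
  (Y=1, X=1, Z=0) weight 1/18
  (Y=2, X=0, Z=1) weight 1/8
Group by Z:
  weight(Z=0) = 1/18
  weight(Z=1) = 1/8
Total weight = 1/18 + 1/8 = 13/72
P(Z=0 | obs) = 1/18 / 13/72 = 4/13
P(Z=1 | obs) = 1/8 / 13/72 = 9/13

P(Z = 1 | obs) = 9/13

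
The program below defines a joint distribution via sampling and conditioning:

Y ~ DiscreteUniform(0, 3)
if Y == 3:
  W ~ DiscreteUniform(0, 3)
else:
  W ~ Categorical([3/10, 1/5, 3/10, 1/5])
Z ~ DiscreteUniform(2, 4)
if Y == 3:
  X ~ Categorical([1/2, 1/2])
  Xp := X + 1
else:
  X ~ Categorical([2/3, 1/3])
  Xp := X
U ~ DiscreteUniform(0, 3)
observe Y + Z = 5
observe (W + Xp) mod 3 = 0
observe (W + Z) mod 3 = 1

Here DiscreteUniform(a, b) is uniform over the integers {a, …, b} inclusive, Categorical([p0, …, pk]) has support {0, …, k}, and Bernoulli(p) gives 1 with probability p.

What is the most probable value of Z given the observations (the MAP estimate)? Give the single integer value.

Enumerate traces; 12 have nonzero weight after conditioning:
  (Y=1, W=0, Z=4, X=0, U=0) weight 1/240
  (Y=1, W=0, Z=4, X=0, U=1) weight 1/240
  (Y=1, W=0, Z=4, X=0, U=2) weight 1/240
  (Y=1, W=0, Z=4, X=0, U=3) weight 1/240
  (Y=1, W=3, Z=4, X=0, U=0) weight 1/360
  (Y=1, W=3, Z=4, X=0, U=1) weight 1/360
  (Y=1, W=3, Z=4, X=0, U=2) weight 1/360
  (Y=1, W=3, Z=4, X=0, U=3) weight 1/360
  (Y=3, W=2, Z=2, X=0, U=0) weight 1/384
  … 3 more
Group by Z:
  weight(Z=2) = 1/96
  weight(Z=4) = 1/36
Total weight = 1/96 + 1/36 = 11/288
P(Z=2 | obs) = 1/96 / 11/288 = 3/11
P(Z=4 | obs) = 1/36 / 11/288 = 8/11
argmax = 4

argmax_v P(Z = v | obs) = 4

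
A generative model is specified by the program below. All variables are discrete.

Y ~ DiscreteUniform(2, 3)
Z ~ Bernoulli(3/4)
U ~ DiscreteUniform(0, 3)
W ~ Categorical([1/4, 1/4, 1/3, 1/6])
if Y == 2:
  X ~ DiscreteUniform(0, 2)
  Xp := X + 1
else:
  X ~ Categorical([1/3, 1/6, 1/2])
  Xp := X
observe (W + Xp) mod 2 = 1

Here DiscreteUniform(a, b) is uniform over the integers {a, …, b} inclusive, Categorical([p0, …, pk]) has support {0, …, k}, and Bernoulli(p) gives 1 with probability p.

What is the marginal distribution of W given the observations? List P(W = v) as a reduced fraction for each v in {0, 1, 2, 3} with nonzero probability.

P(W=0) = 3/14, P(W=1) = 3/10, P(W=2) = 2/7, P(W=3) = 1/5

Enumerate traces; 96 have nonzero weight after conditioning:
  (Y=2, Z=0, U=0, W=0, X=0) weight 1/384
  (Y=2, Z=0, U=0, W=0, X=2) weight 1/384
  (Y=2, Z=0, U=0, W=1, X=1) weight 1/384
  (Y=2, Z=0, U=0, W=2, X=0) weight 1/288
  (Y=2, Z=0, U=0, W=2, X=2) weight 1/288
  (Y=2, Z=0, U=0, W=3, X=1) weight 1/576
  (Y=2, Z=0, U=1, W=0, X=0) weight 1/384
  (Y=2, Z=0, U=1, W=0, X=2) weight 1/384
  … 88 more
Group by W:
  weight(W=0) = 5/48
  weight(W=1) = 7/48
  weight(W=2) = 5/36
  weight(W=3) = 7/72
Total weight = 5/48 + 7/48 + 5/36 + 7/72 = 35/72
P(W=0 | obs) = 5/48 / 35/72 = 3/14
P(W=1 | obs) = 7/48 / 35/72 = 3/10
P(W=2 | obs) = 5/36 / 35/72 = 2/7
P(W=3 | obs) = 7/72 / 35/72 = 1/5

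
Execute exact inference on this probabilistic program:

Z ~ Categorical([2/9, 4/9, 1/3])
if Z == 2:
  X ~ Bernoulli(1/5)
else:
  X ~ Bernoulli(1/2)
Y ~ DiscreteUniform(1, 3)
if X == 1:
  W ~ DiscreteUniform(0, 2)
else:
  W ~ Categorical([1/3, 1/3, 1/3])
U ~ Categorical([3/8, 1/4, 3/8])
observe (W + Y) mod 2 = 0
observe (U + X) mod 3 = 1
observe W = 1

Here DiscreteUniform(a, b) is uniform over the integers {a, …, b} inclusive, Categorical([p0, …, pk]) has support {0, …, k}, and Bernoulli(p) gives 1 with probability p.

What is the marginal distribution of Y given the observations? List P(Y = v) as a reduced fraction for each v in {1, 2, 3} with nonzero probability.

Enumerate traces; 12 have nonzero weight after conditioning:
  (Z=0, X=0, Y=1, W=1, U=1) weight 1/324
  (Z=0, X=0, Y=3, W=1, U=1) weight 1/324
  (Z=0, X=1, Y=1, W=1, U=0) weight 1/216
  (Z=0, X=1, Y=3, W=1, U=0) weight 1/216
  (Z=1, X=0, Y=1, W=1, U=1) weight 1/162
  (Z=1, X=0, Y=3, W=1, U=1) weight 1/162
  (Z=1, X=1, Y=1, W=1, U=0) weight 1/108
  (Z=1, X=1, Y=3, W=1, U=0) weight 1/108
  … 4 more
Group by Y:
  weight(Y=1) = 1/30
  weight(Y=3) = 1/30
Total weight = 1/30 + 1/30 = 1/15
P(Y=1 | obs) = 1/30 / 1/15 = 1/2
P(Y=3 | obs) = 1/30 / 1/15 = 1/2

P(Y=1) = 1/2, P(Y=3) = 1/2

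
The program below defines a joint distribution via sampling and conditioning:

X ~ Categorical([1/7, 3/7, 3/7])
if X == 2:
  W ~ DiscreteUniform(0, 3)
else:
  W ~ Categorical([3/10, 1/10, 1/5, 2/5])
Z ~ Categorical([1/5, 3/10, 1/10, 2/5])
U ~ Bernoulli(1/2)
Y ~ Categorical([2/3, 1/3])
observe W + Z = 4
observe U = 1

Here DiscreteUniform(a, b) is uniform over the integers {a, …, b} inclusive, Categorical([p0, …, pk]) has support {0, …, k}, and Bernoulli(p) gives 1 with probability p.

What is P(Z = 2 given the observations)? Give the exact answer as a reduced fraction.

Enumerate traces; 18 have nonzero weight after conditioning:
  (X=0, W=1, Z=3, U=1, Y=0) weight 1/525
  (X=0, W=1, Z=3, U=1, Y=1) weight 1/1050
  (X=0, W=2, Z=2, U=1, Y=0) weight 1/1050
  (X=0, W=2, Z=2, U=1, Y=1) weight 1/2100
  (X=0, W=3, Z=1, U=1, Y=0) weight 1/175
  (X=0, W=3, Z=1, U=1, Y=1) weight 1/350
  (X=1, W=1, Z=3, U=1, Y=0) weight 1/175
  (X=1, W=1, Z=3, U=1, Y=1) weight 1/350
  … 10 more
Group by Z:
  weight(Z=1) = 141/2800
  weight(Z=2) = 31/2800
  weight(Z=3) = 23/700
Total weight = 141/2800 + 31/2800 + 23/700 = 33/350
P(Z=1 | obs) = 141/2800 / 33/350 = 47/88
P(Z=2 | obs) = 31/2800 / 33/350 = 31/264
P(Z=3 | obs) = 23/700 / 33/350 = 23/66

P(Z = 2 | obs) = 31/264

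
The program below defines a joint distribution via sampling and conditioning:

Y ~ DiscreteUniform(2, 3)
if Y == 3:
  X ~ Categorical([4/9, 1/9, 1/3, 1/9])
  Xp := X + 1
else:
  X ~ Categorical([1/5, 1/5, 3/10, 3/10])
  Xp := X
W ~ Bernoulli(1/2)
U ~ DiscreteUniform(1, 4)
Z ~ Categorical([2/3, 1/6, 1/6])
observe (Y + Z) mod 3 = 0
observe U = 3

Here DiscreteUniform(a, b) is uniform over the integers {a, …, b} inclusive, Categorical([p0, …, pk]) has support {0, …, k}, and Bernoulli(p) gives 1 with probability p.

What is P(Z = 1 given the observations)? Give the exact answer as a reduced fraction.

P(Z = 1 | obs) = 1/5

Enumerate traces; 16 have nonzero weight after conditioning:
  (Y=2, X=0, W=0, U=3, Z=1) weight 1/480
  (Y=2, X=0, W=1, U=3, Z=1) weight 1/480
  (Y=2, X=1, W=0, U=3, Z=1) weight 1/480
  (Y=2, X=1, W=1, U=3, Z=1) weight 1/480
  (Y=2, X=2, W=0, U=3, Z=1) weight 1/320
  (Y=2, X=2, W=1, U=3, Z=1) weight 1/320
  (Y=2, X=3, W=0, U=3, Z=1) weight 1/320
  (Y=2, X=3, W=1, U=3, Z=1) weight 1/320
  (Y=3, X=0, W=0, U=3, Z=0) weight 1/54
  … 7 more
Group by Z:
  weight(Z=0) = 1/12
  weight(Z=1) = 1/48
Total weight = 1/12 + 1/48 = 5/48
P(Z=0 | obs) = 1/12 / 5/48 = 4/5
P(Z=1 | obs) = 1/48 / 5/48 = 1/5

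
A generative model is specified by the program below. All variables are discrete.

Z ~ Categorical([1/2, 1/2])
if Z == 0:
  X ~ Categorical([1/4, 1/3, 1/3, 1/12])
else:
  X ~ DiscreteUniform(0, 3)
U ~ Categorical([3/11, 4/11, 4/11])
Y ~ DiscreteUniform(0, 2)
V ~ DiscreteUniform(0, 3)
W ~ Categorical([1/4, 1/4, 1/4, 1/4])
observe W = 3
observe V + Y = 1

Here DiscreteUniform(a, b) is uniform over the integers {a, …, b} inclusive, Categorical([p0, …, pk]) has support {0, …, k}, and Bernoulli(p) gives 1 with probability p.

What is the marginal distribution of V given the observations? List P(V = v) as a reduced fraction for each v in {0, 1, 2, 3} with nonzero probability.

Enumerate traces; 48 have nonzero weight after conditioning:
  (Z=0, X=0, U=0, Y=0, V=1, W=3) weight 1/1408
  (Z=0, X=0, U=0, Y=1, V=0, W=3) weight 1/1408
  (Z=0, X=0, U=1, Y=0, V=1, W=3) weight 1/1056
  (Z=0, X=0, U=1, Y=1, V=0, W=3) weight 1/1056
  (Z=0, X=0, U=2, Y=0, V=1, W=3) weight 1/1056
  (Z=0, X=0, U=2, Y=1, V=0, W=3) weight 1/1056
  (Z=0, X=1, U=0, Y=0, V=1, W=3) weight 1/1056
  (Z=0, X=1, U=0, Y=1, V=0, W=3) weight 1/1056
  … 40 more
Group by V:
  weight(V=0) = 1/48
  weight(V=1) = 1/48
Total weight = 1/48 + 1/48 = 1/24
P(V=0 | obs) = 1/48 / 1/24 = 1/2
P(V=1 | obs) = 1/48 / 1/24 = 1/2

P(V=0) = 1/2, P(V=1) = 1/2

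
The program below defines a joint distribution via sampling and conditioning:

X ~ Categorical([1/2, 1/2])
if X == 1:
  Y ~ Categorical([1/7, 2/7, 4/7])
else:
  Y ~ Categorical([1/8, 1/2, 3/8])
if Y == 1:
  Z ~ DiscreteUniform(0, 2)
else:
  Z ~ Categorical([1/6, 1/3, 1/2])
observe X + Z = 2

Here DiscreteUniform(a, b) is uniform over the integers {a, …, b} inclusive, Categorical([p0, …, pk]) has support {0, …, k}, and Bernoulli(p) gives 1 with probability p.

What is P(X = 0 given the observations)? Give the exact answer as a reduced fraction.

P(X = 0 | obs) = 5/9

Enumerate traces; 6 have nonzero weight after conditioning:
  (X=0, Y=0, Z=2) weight 1/32
  (X=0, Y=1, Z=2) weight 1/12
  (X=0, Y=2, Z=2) weight 3/32
  (X=1, Y=0, Z=1) weight 1/42
  (X=1, Y=1, Z=1) weight 1/21
  (X=1, Y=2, Z=1) weight 2/21
Group by X:
  weight(X=0) = 5/24
  weight(X=1) = 1/6
Total weight = 5/24 + 1/6 = 3/8
P(X=0 | obs) = 5/24 / 3/8 = 5/9
P(X=1 | obs) = 1/6 / 3/8 = 4/9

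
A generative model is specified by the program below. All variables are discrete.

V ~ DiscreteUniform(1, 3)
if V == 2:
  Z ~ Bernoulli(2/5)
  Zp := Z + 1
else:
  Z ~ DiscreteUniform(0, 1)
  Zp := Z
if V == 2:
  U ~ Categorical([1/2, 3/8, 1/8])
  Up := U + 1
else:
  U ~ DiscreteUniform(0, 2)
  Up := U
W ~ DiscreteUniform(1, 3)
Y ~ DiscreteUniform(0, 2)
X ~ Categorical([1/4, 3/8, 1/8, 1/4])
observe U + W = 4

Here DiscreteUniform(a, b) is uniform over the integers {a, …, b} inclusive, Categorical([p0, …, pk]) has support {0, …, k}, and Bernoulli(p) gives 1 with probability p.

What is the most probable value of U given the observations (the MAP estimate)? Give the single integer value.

argmax_v P(U = v | obs) = 1

Enumerate traces; 144 have nonzero weight after conditioning:
  (V=1, Z=0, U=1, W=3, Y=0, X=0) weight 1/648
  (V=1, Z=0, U=1, W=3, Y=0, X=1) weight 1/432
  (V=1, Z=0, U=1, W=3, Y=0, X=2) weight 1/1296
  (V=1, Z=0, U=1, W=3, Y=0, X=3) weight 1/648
  (V=1, Z=0, U=1, W=3, Y=1, X=0) weight 1/648
  (V=1, Z=0, U=1, W=3, Y=1, X=1) weight 1/432
  (V=1, Z=0, U=1, W=3, Y=1, X=2) weight 1/1296
  (V=1, Z=0, U=1, W=3, Y=1, X=3) weight 1/648
  (V=1, Z=0, U=2, W=2, Y=0, X=0) weight 1/648
  … 135 more
Group by U:
  weight(U=1) = 25/216
  weight(U=2) = 19/216
Total weight = 25/216 + 19/216 = 11/54
P(U=1 | obs) = 25/216 / 11/54 = 25/44
P(U=2 | obs) = 19/216 / 11/54 = 19/44
argmax = 1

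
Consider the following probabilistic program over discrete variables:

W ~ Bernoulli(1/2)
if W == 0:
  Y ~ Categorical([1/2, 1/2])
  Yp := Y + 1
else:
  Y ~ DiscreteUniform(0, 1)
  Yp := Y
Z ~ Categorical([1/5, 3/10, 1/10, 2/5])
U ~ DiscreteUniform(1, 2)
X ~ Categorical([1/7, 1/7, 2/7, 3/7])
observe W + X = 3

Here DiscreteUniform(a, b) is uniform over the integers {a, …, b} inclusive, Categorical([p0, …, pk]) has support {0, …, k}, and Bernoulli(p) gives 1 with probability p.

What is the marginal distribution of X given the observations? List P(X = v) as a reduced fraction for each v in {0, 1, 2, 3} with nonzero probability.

P(X=2) = 2/5, P(X=3) = 3/5

Enumerate traces; 32 have nonzero weight after conditioning:
  (W=0, Y=0, Z=0, U=1, X=3) weight 3/280
  (W=0, Y=0, Z=0, U=2, X=3) weight 3/280
  (W=0, Y=0, Z=1, U=1, X=3) weight 9/560
  (W=0, Y=0, Z=1, U=2, X=3) weight 9/560
  (W=0, Y=0, Z=2, U=1, X=3) weight 3/560
  (W=0, Y=0, Z=2, U=2, X=3) weight 3/560
  (W=0, Y=0, Z=3, U=1, X=3) weight 3/140
  (W=0, Y=0, Z=3, U=2, X=3) weight 3/140
  (W=1, Y=0, Z=0, U=1, X=2) weight 1/140
  … 23 more
Group by X:
  weight(X=2) = 1/7
  weight(X=3) = 3/14
Total weight = 1/7 + 3/14 = 5/14
P(X=2 | obs) = 1/7 / 5/14 = 2/5
P(X=3 | obs) = 3/14 / 5/14 = 3/5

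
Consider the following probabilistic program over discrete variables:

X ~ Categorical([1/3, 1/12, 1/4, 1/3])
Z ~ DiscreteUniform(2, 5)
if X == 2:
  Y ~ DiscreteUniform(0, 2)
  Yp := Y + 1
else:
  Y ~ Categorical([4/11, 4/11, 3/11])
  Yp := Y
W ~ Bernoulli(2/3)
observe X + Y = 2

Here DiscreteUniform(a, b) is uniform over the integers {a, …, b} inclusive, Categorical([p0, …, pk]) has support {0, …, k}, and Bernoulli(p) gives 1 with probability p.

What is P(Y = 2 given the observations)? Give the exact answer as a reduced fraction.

P(Y = 2 | obs) = 4/9

Enumerate traces; 24 have nonzero weight after conditioning:
  (X=0, Z=2, Y=2, W=0) weight 1/132
  (X=0, Z=2, Y=2, W=1) weight 1/66
  (X=0, Z=3, Y=2, W=0) weight 1/132
  (X=0, Z=3, Y=2, W=1) weight 1/66
  (X=0, Z=4, Y=2, W=0) weight 1/132
  (X=0, Z=4, Y=2, W=1) weight 1/66
  (X=0, Z=5, Y=2, W=0) weight 1/132
  (X=0, Z=5, Y=2, W=1) weight 1/66
  (X=1, Z=2, Y=1, W=0) weight 1/396
  (X=2, Z=2, Y=0, W=0) weight 1/144
  … 14 more
Group by Y:
  weight(Y=0) = 1/12
  weight(Y=1) = 1/33
  weight(Y=2) = 1/11
Total weight = 1/12 + 1/33 + 1/11 = 9/44
P(Y=0 | obs) = 1/12 / 9/44 = 11/27
P(Y=1 | obs) = 1/33 / 9/44 = 4/27
P(Y=2 | obs) = 1/11 / 9/44 = 4/9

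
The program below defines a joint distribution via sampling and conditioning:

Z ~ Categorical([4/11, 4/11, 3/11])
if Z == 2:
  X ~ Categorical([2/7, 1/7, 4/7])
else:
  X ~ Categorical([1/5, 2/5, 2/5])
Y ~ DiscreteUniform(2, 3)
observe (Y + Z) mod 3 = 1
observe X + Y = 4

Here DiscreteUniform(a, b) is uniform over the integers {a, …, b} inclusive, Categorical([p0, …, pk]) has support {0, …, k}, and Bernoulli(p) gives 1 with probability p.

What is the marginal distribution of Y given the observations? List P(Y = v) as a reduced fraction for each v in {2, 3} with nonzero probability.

P(Y=2) = 15/29, P(Y=3) = 14/29

Enumerate traces; 2 have nonzero weight after conditioning:
  (Z=1, X=1, Y=3) weight 4/55
  (Z=2, X=2, Y=2) weight 6/77
Group by Y:
  weight(Y=2) = 6/77
  weight(Y=3) = 4/55
Total weight = 6/77 + 4/55 = 58/385
P(Y=2 | obs) = 6/77 / 58/385 = 15/29
P(Y=3 | obs) = 4/55 / 58/385 = 14/29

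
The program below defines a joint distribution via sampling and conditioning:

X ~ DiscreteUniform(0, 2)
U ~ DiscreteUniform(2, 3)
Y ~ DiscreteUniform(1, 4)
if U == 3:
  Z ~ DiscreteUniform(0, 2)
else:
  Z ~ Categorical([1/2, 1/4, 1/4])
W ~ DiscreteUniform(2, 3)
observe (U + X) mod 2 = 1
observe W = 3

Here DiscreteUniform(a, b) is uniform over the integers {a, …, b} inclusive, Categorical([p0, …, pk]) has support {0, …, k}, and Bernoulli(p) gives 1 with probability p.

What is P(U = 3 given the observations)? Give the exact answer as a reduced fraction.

P(U = 3 | obs) = 2/3

Enumerate traces; 36 have nonzero weight after conditioning:
  (X=0, U=3, Y=1, Z=0, W=3) weight 1/144
  (X=0, U=3, Y=1, Z=1, W=3) weight 1/144
  (X=0, U=3, Y=1, Z=2, W=3) weight 1/144
  (X=0, U=3, Y=2, Z=0, W=3) weight 1/144
  (X=0, U=3, Y=2, Z=1, W=3) weight 1/144
  (X=0, U=3, Y=2, Z=2, W=3) weight 1/144
  (X=0, U=3, Y=3, Z=0, W=3) weight 1/144
  (X=0, U=3, Y=3, Z=1, W=3) weight 1/144
  (X=1, U=2, Y=1, Z=0, W=3) weight 1/96
  … 27 more
Group by U:
  weight(U=2) = 1/12
  weight(U=3) = 1/6
Total weight = 1/12 + 1/6 = 1/4
P(U=2 | obs) = 1/12 / 1/4 = 1/3
P(U=3 | obs) = 1/6 / 1/4 = 2/3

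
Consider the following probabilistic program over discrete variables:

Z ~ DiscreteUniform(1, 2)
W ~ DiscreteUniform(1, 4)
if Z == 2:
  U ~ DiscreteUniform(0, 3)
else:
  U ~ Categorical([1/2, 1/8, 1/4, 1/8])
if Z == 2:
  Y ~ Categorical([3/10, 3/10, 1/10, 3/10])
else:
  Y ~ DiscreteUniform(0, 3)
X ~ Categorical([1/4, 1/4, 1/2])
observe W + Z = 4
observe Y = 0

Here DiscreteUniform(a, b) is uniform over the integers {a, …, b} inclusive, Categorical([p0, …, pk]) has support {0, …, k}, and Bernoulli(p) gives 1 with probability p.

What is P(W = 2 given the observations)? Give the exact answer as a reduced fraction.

P(W = 2 | obs) = 6/11

Enumerate traces; 24 have nonzero weight after conditioning:
  (Z=1, W=3, U=0, Y=0, X=0) weight 1/256
  (Z=1, W=3, U=0, Y=0, X=1) weight 1/256
  (Z=1, W=3, U=0, Y=0, X=2) weight 1/128
  (Z=1, W=3, U=1, Y=0, X=0) weight 1/1024
  (Z=1, W=3, U=1, Y=0, X=1) weight 1/1024
  (Z=1, W=3, U=1, Y=0, X=2) weight 1/512
  (Z=1, W=3, U=2, Y=0, X=0) weight 1/512
  (Z=1, W=3, U=2, Y=0, X=1) weight 1/512
  (Z=2, W=2, U=0, Y=0, X=0) weight 3/1280
  … 15 more
Group by W:
  weight(W=2) = 3/80
  weight(W=3) = 1/32
Total weight = 3/80 + 1/32 = 11/160
P(W=2 | obs) = 3/80 / 11/160 = 6/11
P(W=3 | obs) = 1/32 / 11/160 = 5/11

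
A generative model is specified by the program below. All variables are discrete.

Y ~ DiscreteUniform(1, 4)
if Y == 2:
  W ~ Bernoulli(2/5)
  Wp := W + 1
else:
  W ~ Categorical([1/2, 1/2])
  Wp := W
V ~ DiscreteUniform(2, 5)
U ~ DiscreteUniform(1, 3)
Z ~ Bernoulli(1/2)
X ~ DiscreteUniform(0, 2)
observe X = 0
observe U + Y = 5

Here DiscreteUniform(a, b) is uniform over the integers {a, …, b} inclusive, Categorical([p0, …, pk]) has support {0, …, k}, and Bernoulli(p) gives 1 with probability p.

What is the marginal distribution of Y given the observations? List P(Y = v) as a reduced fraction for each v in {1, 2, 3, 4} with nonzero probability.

Enumerate traces; 48 have nonzero weight after conditioning:
  (Y=2, W=0, V=2, U=3, Z=0, X=0) weight 1/480
  (Y=2, W=0, V=2, U=3, Z=1, X=0) weight 1/480
  (Y=2, W=0, V=3, U=3, Z=0, X=0) weight 1/480
  (Y=2, W=0, V=3, U=3, Z=1, X=0) weight 1/480
  (Y=2, W=0, V=4, U=3, Z=0, X=0) weight 1/480
  (Y=2, W=0, V=4, U=3, Z=1, X=0) weight 1/480
  (Y=2, W=0, V=5, U=3, Z=0, X=0) weight 1/480
  (Y=2, W=0, V=5, U=3, Z=1, X=0) weight 1/480
  (Y=3, W=0, V=2, U=2, Z=0, X=0) weight 1/576
  (Y=4, W=0, V=2, U=1, Z=0, X=0) weight 1/576
  … 38 more
Group by Y:
  weight(Y=2) = 1/36
  weight(Y=3) = 1/36
  weight(Y=4) = 1/36
Total weight = 1/36 + 1/36 + 1/36 = 1/12
P(Y=2 | obs) = 1/36 / 1/12 = 1/3
P(Y=3 | obs) = 1/36 / 1/12 = 1/3
P(Y=4 | obs) = 1/36 / 1/12 = 1/3

P(Y=2) = 1/3, P(Y=3) = 1/3, P(Y=4) = 1/3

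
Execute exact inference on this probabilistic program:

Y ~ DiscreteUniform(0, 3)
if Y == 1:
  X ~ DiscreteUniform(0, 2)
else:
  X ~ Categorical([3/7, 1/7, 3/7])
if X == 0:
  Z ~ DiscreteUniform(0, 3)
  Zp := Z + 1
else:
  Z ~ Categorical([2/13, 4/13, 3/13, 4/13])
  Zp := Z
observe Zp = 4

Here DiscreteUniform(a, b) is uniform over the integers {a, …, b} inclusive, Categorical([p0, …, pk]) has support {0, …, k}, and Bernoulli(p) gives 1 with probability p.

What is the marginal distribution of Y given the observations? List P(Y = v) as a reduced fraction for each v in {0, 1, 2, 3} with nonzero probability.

P(Y=0) = 9/34, P(Y=1) = 7/34, P(Y=2) = 9/34, P(Y=3) = 9/34

Enumerate traces; 4 have nonzero weight after conditioning:
  (Y=0, X=0, Z=3) weight 3/112
  (Y=1, X=0, Z=3) weight 1/48
  (Y=2, X=0, Z=3) weight 3/112
  (Y=3, X=0, Z=3) weight 3/112
Group by Y:
  weight(Y=0) = 3/112
  weight(Y=1) = 1/48
  weight(Y=2) = 3/112
  weight(Y=3) = 3/112
Total weight = 3/112 + 1/48 + 3/112 + 3/112 = 17/168
P(Y=0 | obs) = 3/112 / 17/168 = 9/34
P(Y=1 | obs) = 1/48 / 17/168 = 7/34
P(Y=2 | obs) = 3/112 / 17/168 = 9/34
P(Y=3 | obs) = 3/112 / 17/168 = 9/34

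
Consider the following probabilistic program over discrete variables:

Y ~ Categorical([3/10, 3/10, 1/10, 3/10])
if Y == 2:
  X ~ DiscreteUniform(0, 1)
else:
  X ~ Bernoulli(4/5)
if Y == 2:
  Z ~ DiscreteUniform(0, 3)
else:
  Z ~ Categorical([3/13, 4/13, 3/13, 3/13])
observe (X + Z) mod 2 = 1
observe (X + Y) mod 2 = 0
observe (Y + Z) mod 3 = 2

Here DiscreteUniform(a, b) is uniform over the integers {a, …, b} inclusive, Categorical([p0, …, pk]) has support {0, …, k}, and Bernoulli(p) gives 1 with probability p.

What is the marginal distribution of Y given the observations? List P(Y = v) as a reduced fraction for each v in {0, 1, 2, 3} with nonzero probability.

P(Y=2) = 65/353, P(Y=3) = 288/353

Enumerate traces; 2 have nonzero weight after conditioning:
  (Y=2, X=0, Z=3) weight 1/80
  (Y=3, X=1, Z=2) weight 18/325
Group by Y:
  weight(Y=2) = 1/80
  weight(Y=3) = 18/325
Total weight = 1/80 + 18/325 = 353/5200
P(Y=2 | obs) = 1/80 / 353/5200 = 65/353
P(Y=3 | obs) = 18/325 / 353/5200 = 288/353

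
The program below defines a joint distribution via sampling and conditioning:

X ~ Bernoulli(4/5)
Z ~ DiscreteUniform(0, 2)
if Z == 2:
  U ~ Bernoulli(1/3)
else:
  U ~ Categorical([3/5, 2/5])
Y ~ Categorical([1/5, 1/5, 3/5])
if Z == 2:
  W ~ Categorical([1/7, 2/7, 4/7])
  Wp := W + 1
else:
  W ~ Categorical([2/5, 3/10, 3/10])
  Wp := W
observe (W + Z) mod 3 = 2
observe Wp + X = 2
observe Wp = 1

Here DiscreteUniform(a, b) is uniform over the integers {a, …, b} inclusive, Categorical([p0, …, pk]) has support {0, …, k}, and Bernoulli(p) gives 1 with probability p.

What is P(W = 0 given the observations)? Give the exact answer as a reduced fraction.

Enumerate traces; 12 have nonzero weight after conditioning:
  (X=1, Z=1, U=0, Y=0, W=1) weight 6/625
  (X=1, Z=1, U=0, Y=1, W=1) weight 6/625
  (X=1, Z=1, U=0, Y=2, W=1) weight 18/625
  (X=1, Z=1, U=1, Y=0, W=1) weight 4/625
  (X=1, Z=1, U=1, Y=1, W=1) weight 4/625
  (X=1, Z=1, U=1, Y=2, W=1) weight 12/625
  (X=1, Z=2, U=0, Y=0, W=0) weight 8/1575
  (X=1, Z=2, U=0, Y=1, W=0) weight 8/1575
  … 4 more
Group by W:
  weight(W=0) = 4/105
  weight(W=1) = 2/25
Total weight = 4/105 + 2/25 = 62/525
P(W=0 | obs) = 4/105 / 62/525 = 10/31
P(W=1 | obs) = 2/25 / 62/525 = 21/31

P(W = 0 | obs) = 10/31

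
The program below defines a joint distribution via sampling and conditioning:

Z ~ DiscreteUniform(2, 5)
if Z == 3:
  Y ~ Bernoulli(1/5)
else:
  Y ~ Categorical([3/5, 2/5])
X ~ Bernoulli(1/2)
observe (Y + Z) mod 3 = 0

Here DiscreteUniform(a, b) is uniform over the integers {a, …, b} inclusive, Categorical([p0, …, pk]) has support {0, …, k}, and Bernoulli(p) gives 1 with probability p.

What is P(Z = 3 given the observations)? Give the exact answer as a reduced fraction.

P(Z = 3 | obs) = 1/2

Enumerate traces; 6 have nonzero weight after conditioning:
  (Z=2, Y=1, X=0) weight 1/20
  (Z=2, Y=1, X=1) weight 1/20
  (Z=3, Y=0, X=0) weight 1/10
  (Z=3, Y=0, X=1) weight 1/10
  (Z=5, Y=1, X=0) weight 1/20
  (Z=5, Y=1, X=1) weight 1/20
Group by Z:
  weight(Z=2) = 1/10
  weight(Z=3) = 1/5
  weight(Z=5) = 1/10
Total weight = 1/10 + 1/5 + 1/10 = 2/5
P(Z=2 | obs) = 1/10 / 2/5 = 1/4
P(Z=3 | obs) = 1/5 / 2/5 = 1/2
P(Z=5 | obs) = 1/10 / 2/5 = 1/4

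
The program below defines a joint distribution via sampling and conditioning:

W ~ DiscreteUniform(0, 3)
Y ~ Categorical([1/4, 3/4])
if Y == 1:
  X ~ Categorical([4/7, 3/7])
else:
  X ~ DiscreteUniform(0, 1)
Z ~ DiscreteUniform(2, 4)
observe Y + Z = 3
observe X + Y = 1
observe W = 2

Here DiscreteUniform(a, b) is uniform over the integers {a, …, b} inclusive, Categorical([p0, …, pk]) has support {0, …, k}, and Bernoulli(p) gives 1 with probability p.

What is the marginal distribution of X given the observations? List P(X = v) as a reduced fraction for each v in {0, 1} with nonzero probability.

Enumerate traces; 2 have nonzero weight after conditioning:
  (W=2, Y=0, X=1, Z=3) weight 1/96
  (W=2, Y=1, X=0, Z=2) weight 1/28
Group by X:
  weight(X=0) = 1/28
  weight(X=1) = 1/96
Total weight = 1/28 + 1/96 = 31/672
P(X=0 | obs) = 1/28 / 31/672 = 24/31
P(X=1 | obs) = 1/96 / 31/672 = 7/31

P(X=0) = 24/31, P(X=1) = 7/31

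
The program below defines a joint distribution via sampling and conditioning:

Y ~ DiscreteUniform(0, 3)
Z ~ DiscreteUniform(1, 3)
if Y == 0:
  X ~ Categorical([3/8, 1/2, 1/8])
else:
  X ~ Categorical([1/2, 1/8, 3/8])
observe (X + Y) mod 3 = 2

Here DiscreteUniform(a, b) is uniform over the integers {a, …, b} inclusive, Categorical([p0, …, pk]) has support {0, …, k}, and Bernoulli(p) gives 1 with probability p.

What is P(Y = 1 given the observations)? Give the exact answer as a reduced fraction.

P(Y = 1 | obs) = 1/9

Enumerate traces; 12 have nonzero weight after conditioning:
  (Y=0, Z=1, X=2) weight 1/96
  (Y=0, Z=2, X=2) weight 1/96
  (Y=0, Z=3, X=2) weight 1/96
  (Y=1, Z=1, X=1) weight 1/96
  (Y=1, Z=2, X=1) weight 1/96
  (Y=1, Z=3, X=1) weight 1/96
  (Y=2, Z=1, X=0) weight 1/24
  (Y=2, Z=2, X=0) weight 1/24
  (Y=3, Z=1, X=2) weight 1/32
  … 3 more
Group by Y:
  weight(Y=0) = 1/32
  weight(Y=1) = 1/32
  weight(Y=2) = 1/8
  weight(Y=3) = 3/32
Total weight = 1/32 + 1/32 + 1/8 + 3/32 = 9/32
P(Y=0 | obs) = 1/32 / 9/32 = 1/9
P(Y=1 | obs) = 1/32 / 9/32 = 1/9
P(Y=2 | obs) = 1/8 / 9/32 = 4/9
P(Y=3 | obs) = 3/32 / 9/32 = 1/3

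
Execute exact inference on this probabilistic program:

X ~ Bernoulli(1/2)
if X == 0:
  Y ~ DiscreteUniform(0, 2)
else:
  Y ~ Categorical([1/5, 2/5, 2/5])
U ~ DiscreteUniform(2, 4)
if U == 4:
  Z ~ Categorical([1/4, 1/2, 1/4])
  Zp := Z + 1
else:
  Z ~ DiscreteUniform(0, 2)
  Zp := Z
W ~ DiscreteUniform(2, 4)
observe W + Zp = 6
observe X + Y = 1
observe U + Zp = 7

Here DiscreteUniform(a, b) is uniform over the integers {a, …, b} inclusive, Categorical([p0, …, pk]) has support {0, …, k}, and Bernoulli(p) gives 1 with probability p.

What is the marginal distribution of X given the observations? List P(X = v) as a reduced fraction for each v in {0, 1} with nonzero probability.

Enumerate traces; 2 have nonzero weight after conditioning:
  (X=0, Y=1, U=4, Z=2, W=3) weight 1/216
  (X=1, Y=0, U=4, Z=2, W=3) weight 1/360
Group by X:
  weight(X=0) = 1/216
  weight(X=1) = 1/360
Total weight = 1/216 + 1/360 = 1/135
P(X=0 | obs) = 1/216 / 1/135 = 5/8
P(X=1 | obs) = 1/360 / 1/135 = 3/8

P(X=0) = 5/8, P(X=1) = 3/8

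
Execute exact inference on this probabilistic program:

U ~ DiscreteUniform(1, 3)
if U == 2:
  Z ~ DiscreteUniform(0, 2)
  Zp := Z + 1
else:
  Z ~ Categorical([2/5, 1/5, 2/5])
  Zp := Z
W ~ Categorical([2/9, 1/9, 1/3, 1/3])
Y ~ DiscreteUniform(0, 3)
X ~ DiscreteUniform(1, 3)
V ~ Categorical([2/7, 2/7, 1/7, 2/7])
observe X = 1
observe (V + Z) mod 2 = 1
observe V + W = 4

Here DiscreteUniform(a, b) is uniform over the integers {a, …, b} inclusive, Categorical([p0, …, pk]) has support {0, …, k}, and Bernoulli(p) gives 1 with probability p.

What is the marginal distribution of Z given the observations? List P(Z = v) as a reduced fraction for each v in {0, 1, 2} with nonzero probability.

Enumerate traces; 60 have nonzero weight after conditioning:
  (U=1, Z=0, W=1, Y=0, X=1, V=3) weight 1/2835
  (U=1, Z=0, W=1, Y=1, X=1, V=3) weight 1/2835
  (U=1, Z=0, W=1, Y=2, X=1, V=3) weight 1/2835
  (U=1, Z=0, W=1, Y=3, X=1, V=3) weight 1/2835
  (U=1, Z=0, W=3, Y=0, X=1, V=1) weight 1/945
  (U=1, Z=0, W=3, Y=1, X=1, V=1) weight 1/945
  (U=1, Z=0, W=3, Y=2, X=1, V=1) weight 1/945
  (U=1, Z=0, W=3, Y=3, X=1, V=1) weight 1/945
  (U=1, Z=1, W=2, Y=0, X=1, V=2) weight 1/3780
  (U=1, Z=2, W=1, Y=0, X=1, V=3) weight 1/2835
  … 50 more
Group by Z:
  weight(Z=0) = 136/8505
  weight(Z=1) = 11/2835
  weight(Z=2) = 136/8505
Total weight = 136/8505 + 11/2835 + 136/8505 = 61/1701
P(Z=0 | obs) = 136/8505 / 61/1701 = 136/305
P(Z=1 | obs) = 11/2835 / 61/1701 = 33/305
P(Z=2 | obs) = 136/8505 / 61/1701 = 136/305

P(Z=0) = 136/305, P(Z=1) = 33/305, P(Z=2) = 136/305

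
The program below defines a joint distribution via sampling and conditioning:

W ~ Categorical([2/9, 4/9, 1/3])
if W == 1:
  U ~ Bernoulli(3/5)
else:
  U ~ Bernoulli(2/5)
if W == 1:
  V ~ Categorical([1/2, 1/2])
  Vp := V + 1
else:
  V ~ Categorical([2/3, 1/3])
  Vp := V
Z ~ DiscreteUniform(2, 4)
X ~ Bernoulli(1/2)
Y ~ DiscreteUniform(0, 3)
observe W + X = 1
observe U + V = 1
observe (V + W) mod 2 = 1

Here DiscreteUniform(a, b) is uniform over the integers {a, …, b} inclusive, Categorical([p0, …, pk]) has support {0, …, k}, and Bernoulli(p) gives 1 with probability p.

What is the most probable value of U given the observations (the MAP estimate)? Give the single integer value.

Enumerate traces; 24 have nonzero weight after conditioning:
  (W=0, U=0, V=1, Z=2, X=1, Y=0) weight 1/540
  (W=0, U=0, V=1, Z=2, X=1, Y=1) weight 1/540
  (W=0, U=0, V=1, Z=2, X=1, Y=2) weight 1/540
  (W=0, U=0, V=1, Z=2, X=1, Y=3) weight 1/540
  (W=0, U=0, V=1, Z=3, X=1, Y=0) weight 1/540
  (W=0, U=0, V=1, Z=3, X=1, Y=1) weight 1/540
  (W=0, U=0, V=1, Z=3, X=1, Y=2) weight 1/540
  (W=0, U=0, V=1, Z=3, X=1, Y=3) weight 1/540
  (W=1, U=1, V=0, Z=2, X=0, Y=0) weight 1/180
  … 15 more
Group by U:
  weight(U=0) = 1/45
  weight(U=1) = 1/15
Total weight = 1/45 + 1/15 = 4/45
P(U=0 | obs) = 1/45 / 4/45 = 1/4
P(U=1 | obs) = 1/15 / 4/45 = 3/4
argmax = 1

argmax_v P(U = v | obs) = 1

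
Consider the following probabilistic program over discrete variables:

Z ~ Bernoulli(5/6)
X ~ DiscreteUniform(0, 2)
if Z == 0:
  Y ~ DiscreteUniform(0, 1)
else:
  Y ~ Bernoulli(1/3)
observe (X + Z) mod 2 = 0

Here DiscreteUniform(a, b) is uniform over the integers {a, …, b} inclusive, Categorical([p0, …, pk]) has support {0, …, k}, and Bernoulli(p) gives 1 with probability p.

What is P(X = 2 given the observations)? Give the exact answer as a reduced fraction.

P(X = 2 | obs) = 1/7

Enumerate traces; 6 have nonzero weight after conditioning:
  (Z=0, X=0, Y=0) weight 1/36
  (Z=0, X=0, Y=1) weight 1/36
  (Z=0, X=2, Y=0) weight 1/36
  (Z=0, X=2, Y=1) weight 1/36
  (Z=1, X=1, Y=0) weight 5/27
  (Z=1, X=1, Y=1) weight 5/54
Group by X:
  weight(X=0) = 1/18
  weight(X=1) = 5/18
  weight(X=2) = 1/18
Total weight = 1/18 + 5/18 + 1/18 = 7/18
P(X=0 | obs) = 1/18 / 7/18 = 1/7
P(X=1 | obs) = 5/18 / 7/18 = 5/7
P(X=2 | obs) = 1/18 / 7/18 = 1/7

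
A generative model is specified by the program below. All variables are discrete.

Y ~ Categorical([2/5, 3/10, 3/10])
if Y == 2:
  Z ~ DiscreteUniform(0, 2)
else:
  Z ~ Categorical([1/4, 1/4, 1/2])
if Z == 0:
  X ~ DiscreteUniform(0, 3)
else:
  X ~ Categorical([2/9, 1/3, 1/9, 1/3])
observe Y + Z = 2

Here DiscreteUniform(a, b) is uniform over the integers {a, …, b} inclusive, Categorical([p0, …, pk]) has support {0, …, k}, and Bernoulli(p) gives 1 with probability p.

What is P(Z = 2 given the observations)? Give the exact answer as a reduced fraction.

P(Z = 2 | obs) = 8/15

Enumerate traces; 12 have nonzero weight after conditioning:
  (Y=0, Z=2, X=0) weight 2/45
  (Y=0, Z=2, X=1) weight 1/15
  (Y=0, Z=2, X=2) weight 1/45
  (Y=0, Z=2, X=3) weight 1/15
  (Y=1, Z=1, X=0) weight 1/60
  (Y=1, Z=1, X=1) weight 1/40
  (Y=1, Z=1, X=2) weight 1/120
  (Y=1, Z=1, X=3) weight 1/40
  (Y=2, Z=0, X=0) weight 1/40
  … 3 more
Group by Z:
  weight(Z=0) = 1/10
  weight(Z=1) = 3/40
  weight(Z=2) = 1/5
Total weight = 1/10 + 3/40 + 1/5 = 3/8
P(Z=0 | obs) = 1/10 / 3/8 = 4/15
P(Z=1 | obs) = 3/40 / 3/8 = 1/5
P(Z=2 | obs) = 1/5 / 3/8 = 8/15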